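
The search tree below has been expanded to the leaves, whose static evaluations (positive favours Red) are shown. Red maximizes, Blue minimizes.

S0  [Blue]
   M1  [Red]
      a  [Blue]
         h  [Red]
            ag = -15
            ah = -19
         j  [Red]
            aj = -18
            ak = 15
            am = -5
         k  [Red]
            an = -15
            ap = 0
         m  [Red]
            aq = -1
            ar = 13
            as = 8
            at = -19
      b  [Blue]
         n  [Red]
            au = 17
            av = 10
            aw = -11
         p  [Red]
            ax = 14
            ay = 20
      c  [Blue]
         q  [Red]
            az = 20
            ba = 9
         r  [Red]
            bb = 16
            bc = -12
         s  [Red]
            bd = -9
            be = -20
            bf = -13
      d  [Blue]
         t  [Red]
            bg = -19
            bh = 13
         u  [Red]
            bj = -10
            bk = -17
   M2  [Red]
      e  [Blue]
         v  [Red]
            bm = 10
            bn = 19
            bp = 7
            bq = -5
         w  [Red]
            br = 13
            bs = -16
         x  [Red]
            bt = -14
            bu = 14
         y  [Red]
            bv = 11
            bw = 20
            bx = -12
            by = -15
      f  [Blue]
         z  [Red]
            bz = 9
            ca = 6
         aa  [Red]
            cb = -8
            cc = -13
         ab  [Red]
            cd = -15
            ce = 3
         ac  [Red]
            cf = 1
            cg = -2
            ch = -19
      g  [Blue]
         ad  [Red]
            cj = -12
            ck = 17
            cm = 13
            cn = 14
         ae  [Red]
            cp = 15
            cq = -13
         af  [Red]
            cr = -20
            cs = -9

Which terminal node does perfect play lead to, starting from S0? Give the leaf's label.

br

h (Red): max(-15, -19) = -15
j (Red): max(-18, 15, -5) = 15
k (Red): max(-15, 0) = 0
m (Red): max(-1, 13, 8, -19) = 13
a (Blue): min(-15, 15, 0, 13) = -15
n (Red): max(17, 10, -11) = 17
p (Red): max(14, 20) = 20
b (Blue): min(17, 20) = 17
q (Red): max(20, 9) = 20
r (Red): max(16, -12) = 16
s (Red): max(-9, -20, -13) = -9
c (Blue): min(20, 16, -9) = -9
t (Red): max(-19, 13) = 13
u (Red): max(-10, -17) = -10
d (Blue): min(13, -10) = -10
M1 (Red): max(-15, 17, -9, -10) = 17
v (Red): max(10, 19, 7, -5) = 19
w (Red): max(13, -16) = 13
x (Red): max(-14, 14) = 14
y (Red): max(11, 20, -12, -15) = 20
e (Blue): min(19, 13, 14, 20) = 13
z (Red): max(9, 6) = 9
aa (Red): max(-8, -13) = -8
ab (Red): max(-15, 3) = 3
ac (Red): max(1, -2, -19) = 1
f (Blue): min(9, -8, 3, 1) = -8
ad (Red): max(-12, 17, 13, 14) = 17
ae (Red): max(15, -13) = 15
af (Red): max(-20, -9) = -9
g (Blue): min(17, 15, -9) = -9
M2 (Red): max(13, -8, -9) = 13
S0 (Blue): min(17, 13) = 13
At S0, Blue picks M2 (lowest: 13).
At M2, Red picks e (highest: 13).
At e, Blue picks w (lowest: 13).
At w, Red picks br (highest: 13).
Terminal value 13.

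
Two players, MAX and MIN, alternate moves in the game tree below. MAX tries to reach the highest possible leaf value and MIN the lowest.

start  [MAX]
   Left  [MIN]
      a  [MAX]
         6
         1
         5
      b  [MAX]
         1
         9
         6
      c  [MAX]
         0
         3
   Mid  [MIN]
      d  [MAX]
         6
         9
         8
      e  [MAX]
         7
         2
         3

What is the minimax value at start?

7

a (MAX): max(6, 1, 5) = 6
b (MAX): max(1, 9, 6) = 9
c (MAX): max(0, 3) = 3
Left (MIN): min(6, 9, 3) = 3
d (MAX): max(6, 9, 8) = 9
e (MAX): max(7, 2, 3) = 7
Mid (MIN): min(9, 7) = 7
start (MAX): max(3, 7) = 7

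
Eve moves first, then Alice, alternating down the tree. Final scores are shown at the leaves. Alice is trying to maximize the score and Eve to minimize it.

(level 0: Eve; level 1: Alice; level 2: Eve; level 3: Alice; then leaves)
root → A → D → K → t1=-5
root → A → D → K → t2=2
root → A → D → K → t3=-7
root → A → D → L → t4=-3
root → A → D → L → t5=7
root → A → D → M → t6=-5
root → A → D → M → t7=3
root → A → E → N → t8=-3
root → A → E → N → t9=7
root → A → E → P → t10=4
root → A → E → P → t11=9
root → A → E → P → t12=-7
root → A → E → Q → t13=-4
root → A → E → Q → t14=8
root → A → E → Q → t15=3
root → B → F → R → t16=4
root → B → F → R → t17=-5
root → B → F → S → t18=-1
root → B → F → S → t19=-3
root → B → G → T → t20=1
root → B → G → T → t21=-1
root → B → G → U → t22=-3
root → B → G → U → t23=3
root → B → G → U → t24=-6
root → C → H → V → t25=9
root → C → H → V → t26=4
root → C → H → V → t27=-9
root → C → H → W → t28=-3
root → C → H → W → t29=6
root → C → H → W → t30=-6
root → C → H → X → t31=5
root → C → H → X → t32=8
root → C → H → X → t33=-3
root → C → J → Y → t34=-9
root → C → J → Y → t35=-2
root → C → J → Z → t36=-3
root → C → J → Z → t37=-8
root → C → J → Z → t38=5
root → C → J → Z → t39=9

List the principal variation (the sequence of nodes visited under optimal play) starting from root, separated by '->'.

K (Alice): max(-5, 2, -7) = 2
L (Alice): max(-3, 7) = 7
M (Alice): max(-5, 3) = 3
D (Eve): min(2, 7, 3) = 2
N (Alice): max(-3, 7) = 7
P (Alice): max(4, 9, -7) = 9
Q (Alice): max(-4, 8, 3) = 8
E (Eve): min(7, 9, 8) = 7
A (Alice): max(2, 7) = 7
R (Alice): max(4, -5) = 4
S (Alice): max(-1, -3) = -1
F (Eve): min(4, -1) = -1
T (Alice): max(1, -1) = 1
U (Alice): max(-3, 3, -6) = 3
G (Eve): min(1, 3) = 1
B (Alice): max(-1, 1) = 1
V (Alice): max(9, 4, -9) = 9
W (Alice): max(-3, 6, -6) = 6
X (Alice): max(5, 8, -3) = 8
H (Eve): min(9, 6, 8) = 6
Y (Alice): max(-9, -2) = -2
Z (Alice): max(-3, -8, 5, 9) = 9
J (Eve): min(-2, 9) = -2
C (Alice): max(6, -2) = 6
root (Eve): min(7, 1, 6) = 1
At root, Eve picks B (lowest: 1).
At B, Alice picks G (highest: 1).
At G, Eve picks T (lowest: 1).
At T, Alice picks t20 (highest: 1).
Terminal value 1.

root -> B -> G -> T -> t20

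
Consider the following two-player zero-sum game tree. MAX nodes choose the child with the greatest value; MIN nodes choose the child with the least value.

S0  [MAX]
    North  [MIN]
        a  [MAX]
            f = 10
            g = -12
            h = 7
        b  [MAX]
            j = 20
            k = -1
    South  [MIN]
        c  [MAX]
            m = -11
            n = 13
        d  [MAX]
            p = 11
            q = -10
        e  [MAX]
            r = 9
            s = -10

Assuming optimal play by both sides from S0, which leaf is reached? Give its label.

f

a (MAX): max(10, -12, 7) = 10
b (MAX): max(20, -1) = 20
North (MIN): min(10, 20) = 10
c (MAX): max(-11, 13) = 13
d (MAX): max(11, -10) = 11
e (MAX): max(9, -10) = 9
South (MIN): min(13, 11, 9) = 9
S0 (MAX): max(10, 9) = 10
At S0, MAX picks North (highest: 10).
At North, MIN picks a (lowest: 10).
At a, MAX picks f (highest: 10).
Terminal value 10.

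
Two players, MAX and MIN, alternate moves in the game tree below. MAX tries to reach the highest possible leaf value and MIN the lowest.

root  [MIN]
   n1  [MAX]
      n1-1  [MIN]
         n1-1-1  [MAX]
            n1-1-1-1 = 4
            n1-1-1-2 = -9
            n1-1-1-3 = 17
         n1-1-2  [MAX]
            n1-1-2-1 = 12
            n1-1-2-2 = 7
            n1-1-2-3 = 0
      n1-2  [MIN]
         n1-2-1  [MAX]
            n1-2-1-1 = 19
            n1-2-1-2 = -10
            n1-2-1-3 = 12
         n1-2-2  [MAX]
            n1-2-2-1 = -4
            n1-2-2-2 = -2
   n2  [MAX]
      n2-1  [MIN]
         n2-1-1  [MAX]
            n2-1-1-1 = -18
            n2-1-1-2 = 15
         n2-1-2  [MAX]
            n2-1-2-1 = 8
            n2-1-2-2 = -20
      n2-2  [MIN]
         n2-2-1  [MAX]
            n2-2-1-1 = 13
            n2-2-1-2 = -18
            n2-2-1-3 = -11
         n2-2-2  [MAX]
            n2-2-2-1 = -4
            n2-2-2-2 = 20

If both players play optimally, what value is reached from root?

12

n1-1-1 (MAX): max(4, -9, 17) = 17
n1-1-2 (MAX): max(12, 7, 0) = 12
n1-1 (MIN): min(17, 12) = 12
n1-2-1 (MAX): max(19, -10, 12) = 19
n1-2-2 (MAX): max(-4, -2) = -2
n1-2 (MIN): min(19, -2) = -2
n1 (MAX): max(12, -2) = 12
n2-1-1 (MAX): max(-18, 15) = 15
n2-1-2 (MAX): max(8, -20) = 8
n2-1 (MIN): min(15, 8) = 8
n2-2-1 (MAX): max(13, -18, -11) = 13
n2-2-2 (MAX): max(-4, 20) = 20
n2-2 (MIN): min(13, 20) = 13
n2 (MAX): max(8, 13) = 13
root (MIN): min(12, 13) = 12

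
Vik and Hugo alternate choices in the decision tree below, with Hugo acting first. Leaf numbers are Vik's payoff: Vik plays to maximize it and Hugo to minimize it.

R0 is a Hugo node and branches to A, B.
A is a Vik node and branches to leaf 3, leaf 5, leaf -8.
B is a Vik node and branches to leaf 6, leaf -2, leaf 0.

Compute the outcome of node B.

B (Vik): max(6, -2, 0) = 6

6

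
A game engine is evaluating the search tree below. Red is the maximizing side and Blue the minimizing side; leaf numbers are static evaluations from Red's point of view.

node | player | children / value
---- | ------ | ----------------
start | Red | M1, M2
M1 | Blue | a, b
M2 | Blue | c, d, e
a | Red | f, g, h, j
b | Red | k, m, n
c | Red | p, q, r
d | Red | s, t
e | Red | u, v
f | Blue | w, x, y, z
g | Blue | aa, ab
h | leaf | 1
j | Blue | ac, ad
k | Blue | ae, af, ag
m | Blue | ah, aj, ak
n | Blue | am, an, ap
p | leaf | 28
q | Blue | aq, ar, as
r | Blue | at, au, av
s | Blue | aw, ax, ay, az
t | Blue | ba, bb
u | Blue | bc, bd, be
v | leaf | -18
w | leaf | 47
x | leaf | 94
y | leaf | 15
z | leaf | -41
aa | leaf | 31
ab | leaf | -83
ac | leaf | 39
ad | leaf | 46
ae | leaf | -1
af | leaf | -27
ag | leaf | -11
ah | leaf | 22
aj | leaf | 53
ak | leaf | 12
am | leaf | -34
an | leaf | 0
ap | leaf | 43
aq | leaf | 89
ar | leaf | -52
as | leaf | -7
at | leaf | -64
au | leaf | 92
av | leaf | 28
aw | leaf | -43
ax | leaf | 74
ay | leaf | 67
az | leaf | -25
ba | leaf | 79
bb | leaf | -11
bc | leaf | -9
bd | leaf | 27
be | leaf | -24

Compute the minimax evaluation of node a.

f (Blue): min(47, 94, 15, -41) = -41
g (Blue): min(31, -83) = -83
j (Blue): min(39, 46) = 39
a (Red): max(-41, -83, 1, 39) = 39

39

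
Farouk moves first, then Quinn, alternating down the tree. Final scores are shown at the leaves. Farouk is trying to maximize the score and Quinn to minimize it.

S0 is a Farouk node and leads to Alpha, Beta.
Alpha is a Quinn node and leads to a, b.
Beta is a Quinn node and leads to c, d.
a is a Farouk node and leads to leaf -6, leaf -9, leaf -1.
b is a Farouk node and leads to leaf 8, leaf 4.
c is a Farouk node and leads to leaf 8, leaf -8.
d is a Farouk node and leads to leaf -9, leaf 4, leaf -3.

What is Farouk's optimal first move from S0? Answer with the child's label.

a (Farouk): max(-6, -9, -1) = -1
b (Farouk): max(8, 4) = 8
Alpha (Quinn): min(-1, 8) = -1
c (Farouk): max(8, -8) = 8
d (Farouk): max(-9, 4, -3) = 4
Beta (Quinn): min(8, 4) = 4
S0 (Farouk): max(-1, 4) = 4
Farouk at S0 wants the highest of {Alpha=-1, Beta=4}, so chooses Beta.

Beta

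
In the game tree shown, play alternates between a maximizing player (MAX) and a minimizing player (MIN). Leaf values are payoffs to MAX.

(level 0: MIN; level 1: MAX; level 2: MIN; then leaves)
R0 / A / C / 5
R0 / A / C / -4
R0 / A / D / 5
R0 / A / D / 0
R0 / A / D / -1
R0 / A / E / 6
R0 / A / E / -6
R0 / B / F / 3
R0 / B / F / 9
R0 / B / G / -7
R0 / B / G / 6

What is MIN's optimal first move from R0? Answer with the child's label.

C (MIN): min(5, -4) = -4
D (MIN): min(5, 0, -1) = -1
E (MIN): min(6, -6) = -6
A (MAX): max(-4, -1, -6) = -1
F (MIN): min(3, 9) = 3
G (MIN): min(-7, 6) = -7
B (MAX): max(3, -7) = 3
R0 (MIN): min(-1, 3) = -1
MIN at R0 wants the lowest of {A=-1, B=3}, so chooses A.

A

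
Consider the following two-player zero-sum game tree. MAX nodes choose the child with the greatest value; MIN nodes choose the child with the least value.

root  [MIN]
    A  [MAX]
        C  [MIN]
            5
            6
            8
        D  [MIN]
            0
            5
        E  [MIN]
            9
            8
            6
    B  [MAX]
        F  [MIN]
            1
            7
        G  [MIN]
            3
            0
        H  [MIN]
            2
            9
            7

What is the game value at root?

C (MIN): min(5, 6, 8) = 5
D (MIN): min(0, 5) = 0
E (MIN): min(9, 8, 6) = 6
A (MAX): max(5, 0, 6) = 6
F (MIN): min(1, 7) = 1
G (MIN): min(3, 0) = 0
H (MIN): min(2, 9, 7) = 2
B (MAX): max(1, 0, 2) = 2
root (MIN): min(6, 2) = 2

2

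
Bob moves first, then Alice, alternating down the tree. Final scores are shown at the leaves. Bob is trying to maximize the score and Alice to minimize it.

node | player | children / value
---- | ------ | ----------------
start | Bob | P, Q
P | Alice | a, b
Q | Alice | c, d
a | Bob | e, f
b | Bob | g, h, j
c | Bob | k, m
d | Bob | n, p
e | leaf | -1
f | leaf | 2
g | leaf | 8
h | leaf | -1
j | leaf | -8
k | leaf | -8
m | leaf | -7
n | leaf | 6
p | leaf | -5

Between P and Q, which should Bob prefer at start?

P

a (Bob): max(-1, 2) = 2
b (Bob): max(8, -1, -8) = 8
P (Alice): min(2, 8) = 2
c (Bob): max(-8, -7) = -7
d (Bob): max(6, -5) = 6
Q (Alice): min(-7, 6) = -7
Bob prefers the higher value; P=2, Q=-7. P is better since 2 > -7.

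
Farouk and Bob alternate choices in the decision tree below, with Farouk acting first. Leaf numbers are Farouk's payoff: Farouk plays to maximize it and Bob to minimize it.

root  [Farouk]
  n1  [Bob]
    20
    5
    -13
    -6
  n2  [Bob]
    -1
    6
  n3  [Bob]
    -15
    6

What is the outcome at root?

n1 (Bob): min(20, 5, -13, -6) = -13
n2 (Bob): min(-1, 6) = -1
n3 (Bob): min(-15, 6) = -15
root (Farouk): max(-13, -1, -15) = -1

-1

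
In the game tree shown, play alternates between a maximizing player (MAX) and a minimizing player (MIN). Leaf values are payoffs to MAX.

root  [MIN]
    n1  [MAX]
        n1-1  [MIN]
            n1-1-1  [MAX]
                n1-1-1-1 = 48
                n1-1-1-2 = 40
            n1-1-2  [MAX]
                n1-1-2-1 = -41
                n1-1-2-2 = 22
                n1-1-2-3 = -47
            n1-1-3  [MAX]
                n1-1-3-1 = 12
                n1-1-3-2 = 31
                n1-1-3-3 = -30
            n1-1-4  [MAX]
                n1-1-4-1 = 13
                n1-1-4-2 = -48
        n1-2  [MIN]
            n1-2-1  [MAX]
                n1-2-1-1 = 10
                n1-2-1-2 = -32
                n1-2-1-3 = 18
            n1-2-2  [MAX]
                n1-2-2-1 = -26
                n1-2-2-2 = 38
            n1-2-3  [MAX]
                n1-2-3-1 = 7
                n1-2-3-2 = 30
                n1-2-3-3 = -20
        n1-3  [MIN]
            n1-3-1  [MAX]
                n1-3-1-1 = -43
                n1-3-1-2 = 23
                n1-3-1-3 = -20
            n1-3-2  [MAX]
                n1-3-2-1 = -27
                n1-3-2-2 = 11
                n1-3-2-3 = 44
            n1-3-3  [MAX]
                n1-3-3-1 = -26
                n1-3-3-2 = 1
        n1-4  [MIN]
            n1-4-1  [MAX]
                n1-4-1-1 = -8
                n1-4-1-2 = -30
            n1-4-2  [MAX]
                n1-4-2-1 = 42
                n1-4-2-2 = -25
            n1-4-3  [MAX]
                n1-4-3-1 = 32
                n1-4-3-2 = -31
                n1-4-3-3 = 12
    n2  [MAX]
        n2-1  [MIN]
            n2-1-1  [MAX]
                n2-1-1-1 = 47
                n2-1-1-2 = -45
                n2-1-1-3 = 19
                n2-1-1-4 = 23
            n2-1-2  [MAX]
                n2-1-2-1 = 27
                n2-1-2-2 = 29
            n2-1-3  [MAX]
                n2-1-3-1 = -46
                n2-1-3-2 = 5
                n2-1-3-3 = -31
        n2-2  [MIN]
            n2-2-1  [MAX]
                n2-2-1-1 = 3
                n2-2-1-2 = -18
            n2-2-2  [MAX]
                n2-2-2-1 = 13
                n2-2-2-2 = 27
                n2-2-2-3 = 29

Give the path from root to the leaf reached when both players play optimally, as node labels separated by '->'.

n1-1-1 (MAX): max(48, 40) = 48
n1-1-2 (MAX): max(-41, 22, -47) = 22
n1-1-3 (MAX): max(12, 31, -30) = 31
n1-1-4 (MAX): max(13, -48) = 13
n1-1 (MIN): min(48, 22, 31, 13) = 13
n1-2-1 (MAX): max(10, -32, 18) = 18
n1-2-2 (MAX): max(-26, 38) = 38
n1-2-3 (MAX): max(7, 30, -20) = 30
n1-2 (MIN): min(18, 38, 30) = 18
n1-3-1 (MAX): max(-43, 23, -20) = 23
n1-3-2 (MAX): max(-27, 11, 44) = 44
n1-3-3 (MAX): max(-26, 1) = 1
n1-3 (MIN): min(23, 44, 1) = 1
n1-4-1 (MAX): max(-8, -30) = -8
n1-4-2 (MAX): max(42, -25) = 42
n1-4-3 (MAX): max(32, -31, 12) = 32
n1-4 (MIN): min(-8, 42, 32) = -8
n1 (MAX): max(13, 18, 1, -8) = 18
n2-1-1 (MAX): max(47, -45, 19, 23) = 47
n2-1-2 (MAX): max(27, 29) = 29
n2-1-3 (MAX): max(-46, 5, -31) = 5
n2-1 (MIN): min(47, 29, 5) = 5
n2-2-1 (MAX): max(3, -18) = 3
n2-2-2 (MAX): max(13, 27, 29) = 29
n2-2 (MIN): min(3, 29) = 3
n2 (MAX): max(5, 3) = 5
root (MIN): min(18, 5) = 5
At root, MIN picks n2 (lowest: 5).
At n2, MAX picks n2-1 (highest: 5).
At n2-1, MIN picks n2-1-3 (lowest: 5).
At n2-1-3, MAX picks n2-1-3-2 (highest: 5).
Terminal value 5.

root -> n2 -> n2-1 -> n2-1-3 -> n2-1-3-2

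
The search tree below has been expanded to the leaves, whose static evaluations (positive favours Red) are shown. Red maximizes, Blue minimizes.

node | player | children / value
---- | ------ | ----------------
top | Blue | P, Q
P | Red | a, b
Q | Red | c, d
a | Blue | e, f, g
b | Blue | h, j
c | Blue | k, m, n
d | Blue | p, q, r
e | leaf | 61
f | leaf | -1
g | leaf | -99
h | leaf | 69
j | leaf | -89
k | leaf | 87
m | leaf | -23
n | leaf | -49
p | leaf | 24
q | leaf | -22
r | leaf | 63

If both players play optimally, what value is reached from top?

-89

a (Blue): min(61, -1, -99) = -99
b (Blue): min(69, -89) = -89
P (Red): max(-99, -89) = -89
c (Blue): min(87, -23, -49) = -49
d (Blue): min(24, -22, 63) = -22
Q (Red): max(-49, -22) = -22
top (Blue): min(-89, -22) = -89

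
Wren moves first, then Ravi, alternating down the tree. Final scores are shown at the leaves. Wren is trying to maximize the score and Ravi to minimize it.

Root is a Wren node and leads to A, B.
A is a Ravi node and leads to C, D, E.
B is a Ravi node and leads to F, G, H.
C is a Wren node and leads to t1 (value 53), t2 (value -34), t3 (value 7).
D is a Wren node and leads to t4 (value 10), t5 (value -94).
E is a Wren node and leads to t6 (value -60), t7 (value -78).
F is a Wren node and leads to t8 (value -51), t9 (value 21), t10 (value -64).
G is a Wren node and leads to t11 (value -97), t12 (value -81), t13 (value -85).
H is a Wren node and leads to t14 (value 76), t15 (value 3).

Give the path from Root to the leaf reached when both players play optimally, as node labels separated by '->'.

C (Wren): max(53, -34, 7) = 53
D (Wren): max(10, -94) = 10
E (Wren): max(-60, -78) = -60
A (Ravi): min(53, 10, -60) = -60
F (Wren): max(-51, 21, -64) = 21
G (Wren): max(-97, -81, -85) = -81
H (Wren): max(76, 3) = 76
B (Ravi): min(21, -81, 76) = -81
Root (Wren): max(-60, -81) = -60
At Root, Wren picks A (highest: -60).
At A, Ravi picks E (lowest: -60).
At E, Wren picks t6 (highest: -60).
Terminal value -60.

Root -> A -> E -> t6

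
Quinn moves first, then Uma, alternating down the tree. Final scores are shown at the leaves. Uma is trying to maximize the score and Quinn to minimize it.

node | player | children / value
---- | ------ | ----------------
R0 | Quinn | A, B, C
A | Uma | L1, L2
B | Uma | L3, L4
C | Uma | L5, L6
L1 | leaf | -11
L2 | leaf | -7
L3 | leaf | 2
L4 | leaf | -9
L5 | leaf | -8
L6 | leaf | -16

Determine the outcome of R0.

-8

A (Uma): max(-11, -7) = -7
B (Uma): max(2, -9) = 2
C (Uma): max(-8, -16) = -8
R0 (Quinn): min(-7, 2, -8) = -8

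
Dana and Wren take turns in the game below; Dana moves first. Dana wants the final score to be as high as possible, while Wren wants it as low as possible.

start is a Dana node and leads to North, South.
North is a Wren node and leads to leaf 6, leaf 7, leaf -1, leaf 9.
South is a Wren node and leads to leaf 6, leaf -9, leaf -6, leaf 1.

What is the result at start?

-1

North (Wren): min(6, 7, -1, 9) = -1
South (Wren): min(6, -9, -6, 1) = -9
start (Dana): max(-1, -9) = -1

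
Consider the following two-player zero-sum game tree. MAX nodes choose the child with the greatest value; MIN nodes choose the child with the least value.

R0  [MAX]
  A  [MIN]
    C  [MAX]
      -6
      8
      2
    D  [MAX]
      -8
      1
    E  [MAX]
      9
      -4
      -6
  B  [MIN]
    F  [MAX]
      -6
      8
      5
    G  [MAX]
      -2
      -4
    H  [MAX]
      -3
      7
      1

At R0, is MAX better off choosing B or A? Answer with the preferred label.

A

F (MAX): max(-6, 8, 5) = 8
G (MAX): max(-2, -4) = -2
H (MAX): max(-3, 7, 1) = 7
B (MIN): min(8, -2, 7) = -2
C (MAX): max(-6, 8, 2) = 8
D (MAX): max(-8, 1) = 1
E (MAX): max(9, -4, -6) = 9
A (MIN): min(8, 1, 9) = 1
MAX prefers the higher value; B=-2, A=1. A is better since 1 > -2.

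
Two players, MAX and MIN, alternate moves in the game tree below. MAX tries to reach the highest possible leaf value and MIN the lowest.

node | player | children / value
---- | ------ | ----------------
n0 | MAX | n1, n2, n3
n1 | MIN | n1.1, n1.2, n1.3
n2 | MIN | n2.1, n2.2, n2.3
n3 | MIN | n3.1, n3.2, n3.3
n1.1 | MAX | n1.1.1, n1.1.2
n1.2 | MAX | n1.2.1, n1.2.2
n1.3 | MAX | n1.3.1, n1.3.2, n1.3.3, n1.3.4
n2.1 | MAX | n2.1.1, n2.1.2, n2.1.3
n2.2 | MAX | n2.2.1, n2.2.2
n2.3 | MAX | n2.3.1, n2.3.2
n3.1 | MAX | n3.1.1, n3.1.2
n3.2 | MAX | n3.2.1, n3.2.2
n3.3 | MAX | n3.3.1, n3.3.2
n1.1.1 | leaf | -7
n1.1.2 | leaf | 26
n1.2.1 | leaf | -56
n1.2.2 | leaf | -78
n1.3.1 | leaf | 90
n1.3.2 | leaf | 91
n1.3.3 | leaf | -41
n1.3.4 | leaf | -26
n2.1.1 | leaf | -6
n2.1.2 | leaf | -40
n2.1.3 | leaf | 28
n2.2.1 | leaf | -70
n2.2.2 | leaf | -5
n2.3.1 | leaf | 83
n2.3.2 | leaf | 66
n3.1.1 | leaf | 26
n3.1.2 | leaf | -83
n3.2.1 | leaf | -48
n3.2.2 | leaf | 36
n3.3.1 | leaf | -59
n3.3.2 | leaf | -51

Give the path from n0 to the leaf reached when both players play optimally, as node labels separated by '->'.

n1.1 (MAX): max(-7, 26) = 26
n1.2 (MAX): max(-56, -78) = -56
n1.3 (MAX): max(90, 91, -41, -26) = 91
n1 (MIN): min(26, -56, 91) = -56
n2.1 (MAX): max(-6, -40, 28) = 28
n2.2 (MAX): max(-70, -5) = -5
n2.3 (MAX): max(83, 66) = 83
n2 (MIN): min(28, -5, 83) = -5
n3.1 (MAX): max(26, -83) = 26
n3.2 (MAX): max(-48, 36) = 36
n3.3 (MAX): max(-59, -51) = -51
n3 (MIN): min(26, 36, -51) = -51
n0 (MAX): max(-56, -5, -51) = -5
At n0, MAX picks n2 (highest: -5).
At n2, MIN picks n2.2 (lowest: -5).
At n2.2, MAX picks n2.2.2 (highest: -5).
Terminal value -5.

n0 -> n2 -> n2.2 -> n2.2.2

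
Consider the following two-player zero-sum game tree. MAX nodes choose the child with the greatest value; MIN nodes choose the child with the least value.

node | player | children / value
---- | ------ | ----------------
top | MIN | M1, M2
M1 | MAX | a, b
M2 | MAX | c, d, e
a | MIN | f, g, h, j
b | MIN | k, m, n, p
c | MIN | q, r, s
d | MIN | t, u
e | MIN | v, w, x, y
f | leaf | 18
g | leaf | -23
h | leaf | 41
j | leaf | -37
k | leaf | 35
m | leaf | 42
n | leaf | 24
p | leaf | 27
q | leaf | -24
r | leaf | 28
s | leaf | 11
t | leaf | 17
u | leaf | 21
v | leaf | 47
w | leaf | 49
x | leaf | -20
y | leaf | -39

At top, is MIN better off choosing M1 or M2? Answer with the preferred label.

M2

a (MIN): min(18, -23, 41, -37) = -37
b (MIN): min(35, 42, 24, 27) = 24
M1 (MAX): max(-37, 24) = 24
c (MIN): min(-24, 28, 11) = -24
d (MIN): min(17, 21) = 17
e (MIN): min(47, 49, -20, -39) = -39
M2 (MAX): max(-24, 17, -39) = 17
MIN prefers the lower value; M1=24, M2=17. M2 is better since 17 < 24.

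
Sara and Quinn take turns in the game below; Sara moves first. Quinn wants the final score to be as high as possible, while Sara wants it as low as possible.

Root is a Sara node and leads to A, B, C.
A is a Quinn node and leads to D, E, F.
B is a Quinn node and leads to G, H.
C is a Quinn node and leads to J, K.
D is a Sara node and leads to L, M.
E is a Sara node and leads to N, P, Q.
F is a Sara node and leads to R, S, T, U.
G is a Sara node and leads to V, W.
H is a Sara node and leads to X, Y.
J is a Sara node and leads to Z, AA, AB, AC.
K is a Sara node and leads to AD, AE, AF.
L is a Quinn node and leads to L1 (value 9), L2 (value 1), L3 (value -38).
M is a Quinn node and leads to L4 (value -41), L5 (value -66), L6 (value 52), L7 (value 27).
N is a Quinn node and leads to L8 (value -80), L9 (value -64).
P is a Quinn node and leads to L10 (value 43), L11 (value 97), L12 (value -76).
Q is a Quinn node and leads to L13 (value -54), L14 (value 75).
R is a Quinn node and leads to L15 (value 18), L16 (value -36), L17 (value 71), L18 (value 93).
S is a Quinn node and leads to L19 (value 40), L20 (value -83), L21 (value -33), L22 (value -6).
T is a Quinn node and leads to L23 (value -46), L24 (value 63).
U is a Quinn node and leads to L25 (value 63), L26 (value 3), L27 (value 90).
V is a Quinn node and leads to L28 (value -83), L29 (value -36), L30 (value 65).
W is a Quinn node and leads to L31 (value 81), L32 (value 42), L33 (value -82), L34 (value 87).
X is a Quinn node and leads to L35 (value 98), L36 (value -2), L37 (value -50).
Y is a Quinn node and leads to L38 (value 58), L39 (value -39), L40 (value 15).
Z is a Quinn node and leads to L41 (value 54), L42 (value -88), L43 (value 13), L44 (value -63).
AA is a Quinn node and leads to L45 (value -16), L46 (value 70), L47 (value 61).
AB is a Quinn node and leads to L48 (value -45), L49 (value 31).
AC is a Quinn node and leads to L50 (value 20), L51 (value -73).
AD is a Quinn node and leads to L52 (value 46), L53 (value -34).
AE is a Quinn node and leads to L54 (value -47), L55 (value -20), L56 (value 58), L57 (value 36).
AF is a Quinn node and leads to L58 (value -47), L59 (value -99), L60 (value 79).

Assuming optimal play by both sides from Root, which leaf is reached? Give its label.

L (Quinn): max(9, 1, -38) = 9
M (Quinn): max(-41, -66, 52, 27) = 52
D (Sara): min(9, 52) = 9
N (Quinn): max(-80, -64) = -64
P (Quinn): max(43, 97, -76) = 97
Q (Quinn): max(-54, 75) = 75
E (Sara): min(-64, 97, 75) = -64
R (Quinn): max(18, -36, 71, 93) = 93
S (Quinn): max(40, -83, -33, -6) = 40
T (Quinn): max(-46, 63) = 63
U (Quinn): max(63, 3, 90) = 90
F (Sara): min(93, 40, 63, 90) = 40
A (Quinn): max(9, -64, 40) = 40
V (Quinn): max(-83, -36, 65) = 65
W (Quinn): max(81, 42, -82, 87) = 87
G (Sara): min(65, 87) = 65
X (Quinn): max(98, -2, -50) = 98
Y (Quinn): max(58, -39, 15) = 58
H (Sara): min(98, 58) = 58
B (Quinn): max(65, 58) = 65
Z (Quinn): max(54, -88, 13, -63) = 54
AA (Quinn): max(-16, 70, 61) = 70
AB (Quinn): max(-45, 31) = 31
AC (Quinn): max(20, -73) = 20
J (Sara): min(54, 70, 31, 20) = 20
AD (Quinn): max(46, -34) = 46
AE (Quinn): max(-47, -20, 58, 36) = 58
AF (Quinn): max(-47, -99, 79) = 79
K (Sara): min(46, 58, 79) = 46
C (Quinn): max(20, 46) = 46
Root (Sara): min(40, 65, 46) = 40
At Root, Sara picks A (lowest: 40).
At A, Quinn picks F (highest: 40).
At F, Sara picks S (lowest: 40).
At S, Quinn picks L19 (highest: 40).
Terminal value 40.

L19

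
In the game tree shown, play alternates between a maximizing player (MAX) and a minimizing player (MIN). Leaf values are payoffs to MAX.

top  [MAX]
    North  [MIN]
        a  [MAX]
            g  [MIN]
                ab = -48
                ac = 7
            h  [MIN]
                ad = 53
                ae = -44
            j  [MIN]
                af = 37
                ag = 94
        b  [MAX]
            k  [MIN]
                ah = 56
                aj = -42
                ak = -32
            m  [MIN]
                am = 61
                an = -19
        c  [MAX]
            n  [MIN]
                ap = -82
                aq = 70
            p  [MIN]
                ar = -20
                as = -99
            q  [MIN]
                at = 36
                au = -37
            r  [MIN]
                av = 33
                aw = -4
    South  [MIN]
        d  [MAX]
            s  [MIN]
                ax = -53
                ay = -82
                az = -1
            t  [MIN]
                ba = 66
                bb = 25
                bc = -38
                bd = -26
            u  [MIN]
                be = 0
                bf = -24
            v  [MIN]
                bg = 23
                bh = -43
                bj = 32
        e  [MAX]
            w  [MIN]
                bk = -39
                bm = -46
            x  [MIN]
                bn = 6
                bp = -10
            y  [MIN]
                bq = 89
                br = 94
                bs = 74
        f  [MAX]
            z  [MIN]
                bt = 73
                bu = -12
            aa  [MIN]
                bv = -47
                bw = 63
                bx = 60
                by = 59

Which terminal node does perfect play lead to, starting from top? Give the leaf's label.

an

g (MIN): min(-48, 7) = -48
h (MIN): min(53, -44) = -44
j (MIN): min(37, 94) = 37
a (MAX): max(-48, -44, 37) = 37
k (MIN): min(56, -42, -32) = -42
m (MIN): min(61, -19) = -19
b (MAX): max(-42, -19) = -19
n (MIN): min(-82, 70) = -82
p (MIN): min(-20, -99) = -99
q (MIN): min(36, -37) = -37
r (MIN): min(33, -4) = -4
c (MAX): max(-82, -99, -37, -4) = -4
North (MIN): min(37, -19, -4) = -19
s (MIN): min(-53, -82, -1) = -82
t (MIN): min(66, 25, -38, -26) = -38
u (MIN): min(0, -24) = -24
v (MIN): min(23, -43, 32) = -43
d (MAX): max(-82, -38, -24, -43) = -24
w (MIN): min(-39, -46) = -46
x (MIN): min(6, -10) = -10
y (MIN): min(89, 94, 74) = 74
e (MAX): max(-46, -10, 74) = 74
z (MIN): min(73, -12) = -12
aa (MIN): min(-47, 63, 60, 59) = -47
f (MAX): max(-12, -47) = -12
South (MIN): min(-24, 74, -12) = -24
top (MAX): max(-19, -24) = -19
At top, MAX picks North (highest: -19).
At North, MIN picks b (lowest: -19).
At b, MAX picks m (highest: -19).
At m, MIN picks an (lowest: -19).
Terminal value -19.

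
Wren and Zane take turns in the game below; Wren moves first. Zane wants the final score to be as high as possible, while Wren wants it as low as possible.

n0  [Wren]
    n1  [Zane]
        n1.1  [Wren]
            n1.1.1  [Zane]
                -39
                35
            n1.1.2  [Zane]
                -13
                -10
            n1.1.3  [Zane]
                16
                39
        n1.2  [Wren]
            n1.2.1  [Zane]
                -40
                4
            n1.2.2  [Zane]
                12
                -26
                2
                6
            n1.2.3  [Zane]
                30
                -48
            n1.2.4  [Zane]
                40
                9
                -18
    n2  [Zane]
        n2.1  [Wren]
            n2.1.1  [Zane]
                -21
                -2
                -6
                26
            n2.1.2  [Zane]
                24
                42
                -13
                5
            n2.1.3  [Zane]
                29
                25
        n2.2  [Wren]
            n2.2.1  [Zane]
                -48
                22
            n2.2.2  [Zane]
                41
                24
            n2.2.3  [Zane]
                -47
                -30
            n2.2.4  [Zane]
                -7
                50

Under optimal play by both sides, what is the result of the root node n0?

4

n1.1.1 (Zane): max(-39, 35) = 35
n1.1.2 (Zane): max(-13, -10) = -10
n1.1.3 (Zane): max(16, 39) = 39
n1.1 (Wren): min(35, -10, 39) = -10
n1.2.1 (Zane): max(-40, 4) = 4
n1.2.2 (Zane): max(12, -26, 2, 6) = 12
n1.2.3 (Zane): max(30, -48) = 30
n1.2.4 (Zane): max(40, 9, -18) = 40
n1.2 (Wren): min(4, 12, 30, 40) = 4
n1 (Zane): max(-10, 4) = 4
n2.1.1 (Zane): max(-21, -2, -6, 26) = 26
n2.1.2 (Zane): max(24, 42, -13, 5) = 42
n2.1.3 (Zane): max(29, 25) = 29
n2.1 (Wren): min(26, 42, 29) = 26
n2.2.1 (Zane): max(-48, 22) = 22
n2.2.2 (Zane): max(41, 24) = 41
n2.2.3 (Zane): max(-47, -30) = -30
n2.2.4 (Zane): max(-7, 50) = 50
n2.2 (Wren): min(22, 41, -30, 50) = -30
n2 (Zane): max(26, -30) = 26
n0 (Wren): min(4, 26) = 4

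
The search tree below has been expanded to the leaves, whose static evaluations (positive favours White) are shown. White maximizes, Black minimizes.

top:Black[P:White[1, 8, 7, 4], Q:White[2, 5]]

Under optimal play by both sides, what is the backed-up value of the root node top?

P (White): max(1, 8, 7, 4) = 8
Q (White): max(2, 5) = 5
top (Black): min(8, 5) = 5

5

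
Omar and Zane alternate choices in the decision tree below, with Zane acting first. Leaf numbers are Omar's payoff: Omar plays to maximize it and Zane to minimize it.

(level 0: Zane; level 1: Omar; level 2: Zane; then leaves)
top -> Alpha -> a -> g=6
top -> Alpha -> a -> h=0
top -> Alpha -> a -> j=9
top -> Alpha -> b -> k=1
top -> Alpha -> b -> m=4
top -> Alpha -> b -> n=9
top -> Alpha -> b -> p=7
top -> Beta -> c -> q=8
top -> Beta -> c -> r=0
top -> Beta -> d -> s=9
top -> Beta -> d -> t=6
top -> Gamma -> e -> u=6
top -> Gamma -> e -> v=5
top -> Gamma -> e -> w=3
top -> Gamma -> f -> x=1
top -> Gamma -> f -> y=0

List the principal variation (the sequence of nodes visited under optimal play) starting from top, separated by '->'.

top -> Alpha -> b -> k

a (Zane): min(6, 0, 9) = 0
b (Zane): min(1, 4, 9, 7) = 1
Alpha (Omar): max(0, 1) = 1
c (Zane): min(8, 0) = 0
d (Zane): min(9, 6) = 6
Beta (Omar): max(0, 6) = 6
e (Zane): min(6, 5, 3) = 3
f (Zane): min(1, 0) = 0
Gamma (Omar): max(3, 0) = 3
top (Zane): min(1, 6, 3) = 1
At top, Zane picks Alpha (lowest: 1).
At Alpha, Omar picks b (highest: 1).
At b, Zane picks k (lowest: 1).
Terminal value 1.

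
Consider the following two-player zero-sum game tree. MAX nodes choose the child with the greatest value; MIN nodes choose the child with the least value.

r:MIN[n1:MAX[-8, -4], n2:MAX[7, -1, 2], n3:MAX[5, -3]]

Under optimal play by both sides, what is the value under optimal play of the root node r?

n1 (MAX): max(-8, -4) = -4
n2 (MAX): max(7, -1, 2) = 7
n3 (MAX): max(5, -3) = 5
r (MIN): min(-4, 7, 5) = -4

-4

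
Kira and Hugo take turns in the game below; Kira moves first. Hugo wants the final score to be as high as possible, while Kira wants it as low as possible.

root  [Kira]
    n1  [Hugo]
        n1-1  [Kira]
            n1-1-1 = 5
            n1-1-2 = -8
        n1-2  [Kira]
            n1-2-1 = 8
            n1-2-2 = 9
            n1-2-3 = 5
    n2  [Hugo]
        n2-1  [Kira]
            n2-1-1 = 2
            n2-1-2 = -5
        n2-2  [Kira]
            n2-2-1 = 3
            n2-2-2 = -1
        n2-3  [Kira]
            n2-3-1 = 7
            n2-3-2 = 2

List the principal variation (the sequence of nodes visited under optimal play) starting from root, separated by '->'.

n1-1 (Kira): min(5, -8) = -8
n1-2 (Kira): min(8, 9, 5) = 5
n1 (Hugo): max(-8, 5) = 5
n2-1 (Kira): min(2, -5) = -5
n2-2 (Kira): min(3, -1) = -1
n2-3 (Kira): min(7, 2) = 2
n2 (Hugo): max(-5, -1, 2) = 2
root (Kira): min(5, 2) = 2
At root, Kira picks n2 (lowest: 2).
At n2, Hugo picks n2-3 (highest: 2).
At n2-3, Kira picks n2-3-2 (lowest: 2).
Terminal value 2.

root -> n2 -> n2-3 -> n2-3-2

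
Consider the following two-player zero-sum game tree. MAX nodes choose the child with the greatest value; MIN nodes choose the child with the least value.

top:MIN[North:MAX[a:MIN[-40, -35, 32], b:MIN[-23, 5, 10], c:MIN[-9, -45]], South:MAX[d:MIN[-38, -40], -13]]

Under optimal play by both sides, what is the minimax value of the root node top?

a (MIN): min(-40, -35, 32) = -40
b (MIN): min(-23, 5, 10) = -23
c (MIN): min(-9, -45) = -45
North (MAX): max(-40, -23, -45) = -23
d (MIN): min(-38, -40) = -40
South (MAX): max(-40, -13) = -13
top (MIN): min(-23, -13) = -23

-23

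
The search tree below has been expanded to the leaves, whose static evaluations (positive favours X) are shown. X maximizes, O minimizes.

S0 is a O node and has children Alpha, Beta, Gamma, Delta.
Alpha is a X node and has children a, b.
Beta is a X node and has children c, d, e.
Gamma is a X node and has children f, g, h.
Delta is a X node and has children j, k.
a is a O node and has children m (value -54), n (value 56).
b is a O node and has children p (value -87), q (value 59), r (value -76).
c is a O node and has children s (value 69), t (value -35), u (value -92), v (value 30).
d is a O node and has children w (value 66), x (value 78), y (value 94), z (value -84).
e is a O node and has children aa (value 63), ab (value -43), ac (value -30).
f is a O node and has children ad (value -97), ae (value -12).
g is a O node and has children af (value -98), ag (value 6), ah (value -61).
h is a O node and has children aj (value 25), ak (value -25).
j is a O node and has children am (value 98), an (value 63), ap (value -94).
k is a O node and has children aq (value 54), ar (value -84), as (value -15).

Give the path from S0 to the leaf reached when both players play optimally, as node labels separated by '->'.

a (O): min(-54, 56) = -54
b (O): min(-87, 59, -76) = -87
Alpha (X): max(-54, -87) = -54
c (O): min(69, -35, -92, 30) = -92
d (O): min(66, 78, 94, -84) = -84
e (O): min(63, -43, -30) = -43
Beta (X): max(-92, -84, -43) = -43
f (O): min(-97, -12) = -97
g (O): min(-98, 6, -61) = -98
h (O): min(25, -25) = -25
Gamma (X): max(-97, -98, -25) = -25
j (O): min(98, 63, -94) = -94
k (O): min(54, -84, -15) = -84
Delta (X): max(-94, -84) = -84
S0 (O): min(-54, -43, -25, -84) = -84
At S0, O picks Delta (lowest: -84).
At Delta, X picks k (highest: -84).
At k, O picks ar (lowest: -84).
Terminal value -84.

S0 -> Delta -> k -> ar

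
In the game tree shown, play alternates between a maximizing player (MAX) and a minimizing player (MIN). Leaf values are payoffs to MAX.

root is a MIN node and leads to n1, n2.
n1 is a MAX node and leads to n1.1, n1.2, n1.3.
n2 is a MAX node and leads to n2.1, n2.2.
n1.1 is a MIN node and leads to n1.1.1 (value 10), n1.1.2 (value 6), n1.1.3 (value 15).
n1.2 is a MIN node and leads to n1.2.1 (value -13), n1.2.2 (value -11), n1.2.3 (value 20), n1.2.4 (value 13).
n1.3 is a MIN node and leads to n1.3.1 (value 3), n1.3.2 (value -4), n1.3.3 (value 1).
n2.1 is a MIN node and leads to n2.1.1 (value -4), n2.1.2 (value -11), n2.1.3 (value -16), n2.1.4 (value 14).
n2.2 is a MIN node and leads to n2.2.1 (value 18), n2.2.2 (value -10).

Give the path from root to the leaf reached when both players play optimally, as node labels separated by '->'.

n1.1 (MIN): min(10, 6, 15) = 6
n1.2 (MIN): min(-13, -11, 20, 13) = -13
n1.3 (MIN): min(3, -4, 1) = -4
n1 (MAX): max(6, -13, -4) = 6
n2.1 (MIN): min(-4, -11, -16, 14) = -16
n2.2 (MIN): min(18, -10) = -10
n2 (MAX): max(-16, -10) = -10
root (MIN): min(6, -10) = -10
At root, MIN picks n2 (lowest: -10).
At n2, MAX picks n2.2 (highest: -10).
At n2.2, MIN picks n2.2.2 (lowest: -10).
Terminal value -10.

root -> n2 -> n2.2 -> n2.2.2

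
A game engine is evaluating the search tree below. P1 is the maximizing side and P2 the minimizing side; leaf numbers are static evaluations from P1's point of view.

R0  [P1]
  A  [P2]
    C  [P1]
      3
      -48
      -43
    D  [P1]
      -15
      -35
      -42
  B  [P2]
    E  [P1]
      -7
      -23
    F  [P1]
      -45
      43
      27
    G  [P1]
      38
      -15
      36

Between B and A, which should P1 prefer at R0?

E (P1): max(-7, -23) = -7
F (P1): max(-45, 43, 27) = 43
G (P1): max(38, -15, 36) = 38
B (P2): min(-7, 43, 38) = -7
C (P1): max(3, -48, -43) = 3
D (P1): max(-15, -35, -42) = -15
A (P2): min(3, -15) = -15
P1 prefers the higher value; B=-7, A=-15. B is better since -7 > -15.

B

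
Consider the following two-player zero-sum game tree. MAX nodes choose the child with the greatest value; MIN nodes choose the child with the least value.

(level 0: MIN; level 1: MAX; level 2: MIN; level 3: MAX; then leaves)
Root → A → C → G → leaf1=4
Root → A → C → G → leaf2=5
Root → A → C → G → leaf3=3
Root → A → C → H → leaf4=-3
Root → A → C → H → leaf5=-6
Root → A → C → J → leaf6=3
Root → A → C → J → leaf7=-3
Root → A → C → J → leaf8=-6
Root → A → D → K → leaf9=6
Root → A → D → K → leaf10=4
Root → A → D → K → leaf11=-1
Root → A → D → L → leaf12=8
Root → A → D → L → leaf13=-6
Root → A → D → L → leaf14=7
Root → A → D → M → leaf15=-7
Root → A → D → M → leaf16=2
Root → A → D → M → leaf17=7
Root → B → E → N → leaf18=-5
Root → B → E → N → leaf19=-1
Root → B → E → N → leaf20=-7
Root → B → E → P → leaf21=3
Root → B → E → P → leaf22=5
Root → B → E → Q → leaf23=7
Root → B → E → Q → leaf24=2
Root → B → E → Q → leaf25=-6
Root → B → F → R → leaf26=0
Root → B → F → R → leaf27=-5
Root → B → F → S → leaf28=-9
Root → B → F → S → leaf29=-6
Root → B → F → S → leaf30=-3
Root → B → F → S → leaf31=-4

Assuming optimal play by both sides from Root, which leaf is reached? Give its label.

G (MAX): max(4, 5, 3) = 5
H (MAX): max(-3, -6) = -3
J (MAX): max(3, -3, -6) = 3
C (MIN): min(5, -3, 3) = -3
K (MAX): max(6, 4, -1) = 6
L (MAX): max(8, -6, 7) = 8
M (MAX): max(-7, 2, 7) = 7
D (MIN): min(6, 8, 7) = 6
A (MAX): max(-3, 6) = 6
N (MAX): max(-5, -1, -7) = -1
P (MAX): max(3, 5) = 5
Q (MAX): max(7, 2, -6) = 7
E (MIN): min(-1, 5, 7) = -1
R (MAX): max(0, -5) = 0
S (MAX): max(-9, -6, -3, -4) = -3
F (MIN): min(0, -3) = -3
B (MAX): max(-1, -3) = -1
Root (MIN): min(6, -1) = -1
At Root, MIN picks B (lowest: -1).
At B, MAX picks E (highest: -1).
At E, MIN picks N (lowest: -1).
At N, MAX picks leaf19 (highest: -1).
Terminal value -1.

leaf19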